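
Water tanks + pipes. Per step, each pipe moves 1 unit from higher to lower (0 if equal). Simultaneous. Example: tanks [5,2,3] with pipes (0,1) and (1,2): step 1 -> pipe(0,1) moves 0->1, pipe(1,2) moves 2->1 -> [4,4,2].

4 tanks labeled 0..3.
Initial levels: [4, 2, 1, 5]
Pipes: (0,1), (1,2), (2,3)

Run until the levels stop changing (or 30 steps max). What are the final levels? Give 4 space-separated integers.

Answer: 2 4 2 4

Derivation:
Step 1: flows [0->1,1->2,3->2] -> levels [3 2 3 4]
Step 2: flows [0->1,2->1,3->2] -> levels [2 4 3 3]
Step 3: flows [1->0,1->2,2=3] -> levels [3 2 4 3]
Step 4: flows [0->1,2->1,2->3] -> levels [2 4 2 4]
Step 5: flows [1->0,1->2,3->2] -> levels [3 2 4 3]
  -> period-2 cycle: step 5 state = step 3 state; never stabilizes
  -> state at step 30: (30-3) mod 2 = 1, same as step 4 -> [2 4 2 4]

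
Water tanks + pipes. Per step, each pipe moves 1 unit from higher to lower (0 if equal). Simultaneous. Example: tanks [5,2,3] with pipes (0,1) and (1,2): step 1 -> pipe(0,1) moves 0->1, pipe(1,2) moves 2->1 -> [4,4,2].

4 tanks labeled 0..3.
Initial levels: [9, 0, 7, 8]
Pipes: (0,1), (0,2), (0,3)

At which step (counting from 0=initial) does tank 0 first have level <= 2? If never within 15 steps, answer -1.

Step 1: flows [0->1,0->2,0->3] -> levels [6 1 8 9]
Step 2: flows [0->1,2->0,3->0] -> levels [7 2 7 8]
Step 3: flows [0->1,0=2,3->0] -> levels [7 3 7 7]
Step 4: flows [0->1,0=2,0=3] -> levels [6 4 7 7]
Step 5: flows [0->1,2->0,3->0] -> levels [7 5 6 6]
Step 6: flows [0->1,0->2,0->3] -> levels [4 6 7 7]
Step 7: flows [1->0,2->0,3->0] -> levels [7 5 6 6]
  -> period-2 cycle (repeats step 5); tank 0 never drops to <=2
Tank 0 never reaches <=2 within 15 steps

Answer: -1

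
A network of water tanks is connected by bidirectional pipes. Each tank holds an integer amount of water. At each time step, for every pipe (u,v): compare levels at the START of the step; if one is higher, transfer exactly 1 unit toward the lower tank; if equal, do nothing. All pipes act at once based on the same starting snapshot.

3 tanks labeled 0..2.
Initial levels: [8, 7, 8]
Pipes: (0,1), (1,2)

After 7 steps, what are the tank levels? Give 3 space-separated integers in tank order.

Step 1: flows [0->1,2->1] -> levels [7 9 7]
Step 2: flows [1->0,1->2] -> levels [8 7 8]
  -> period-2 cycle: step 2 state = step 0 state
  -> state at step 7: (7-0) mod 2 = 1, same as step 1 -> [7 9 7]

Answer: 7 9 7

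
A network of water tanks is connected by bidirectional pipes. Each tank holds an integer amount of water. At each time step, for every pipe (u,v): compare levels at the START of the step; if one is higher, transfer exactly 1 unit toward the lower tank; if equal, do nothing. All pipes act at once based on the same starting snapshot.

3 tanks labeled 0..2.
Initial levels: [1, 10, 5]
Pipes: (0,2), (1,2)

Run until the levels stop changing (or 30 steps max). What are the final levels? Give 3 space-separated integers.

Answer: 6 6 4

Derivation:
Step 1: flows [2->0,1->2] -> levels [2 9 5]
Step 2: flows [2->0,1->2] -> levels [3 8 5]
Step 3: flows [2->0,1->2] -> levels [4 7 5]
Step 4: flows [2->0,1->2] -> levels [5 6 5]
Step 5: flows [0=2,1->2] -> levels [5 5 6]
Step 6: flows [2->0,2->1] -> levels [6 6 4]
Step 7: flows [0->2,1->2] -> levels [5 5 6]
  -> period-2 cycle: step 7 state = step 5 state; never stabilizes
  -> state at step 30: (30-5) mod 2 = 1, same as step 6 -> [6 6 4]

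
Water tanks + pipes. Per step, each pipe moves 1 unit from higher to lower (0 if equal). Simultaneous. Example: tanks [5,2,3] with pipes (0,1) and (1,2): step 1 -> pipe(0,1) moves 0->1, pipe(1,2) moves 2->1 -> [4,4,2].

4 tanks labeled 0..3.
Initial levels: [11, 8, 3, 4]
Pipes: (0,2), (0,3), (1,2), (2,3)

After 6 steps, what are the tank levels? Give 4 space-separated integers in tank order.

Answer: 6 6 8 6

Derivation:
Step 1: flows [0->2,0->3,1->2,3->2] -> levels [9 7 6 4]
Step 2: flows [0->2,0->3,1->2,2->3] -> levels [7 6 7 6]
Step 3: flows [0=2,0->3,2->1,2->3] -> levels [6 7 5 8]
Step 4: flows [0->2,3->0,1->2,3->2] -> levels [6 6 8 6]
Step 5: flows [2->0,0=3,2->1,2->3] -> levels [7 7 5 7]
Step 6: flows [0->2,0=3,1->2,3->2] -> levels [6 6 8 6]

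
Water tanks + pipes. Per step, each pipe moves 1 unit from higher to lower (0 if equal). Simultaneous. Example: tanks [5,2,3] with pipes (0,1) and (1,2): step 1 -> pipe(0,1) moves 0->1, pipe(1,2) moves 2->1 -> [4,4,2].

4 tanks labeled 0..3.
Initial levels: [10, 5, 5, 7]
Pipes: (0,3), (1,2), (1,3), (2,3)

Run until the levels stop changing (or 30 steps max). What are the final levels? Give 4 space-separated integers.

Answer: 6 6 6 9

Derivation:
Step 1: flows [0->3,1=2,3->1,3->2] -> levels [9 6 6 6]
Step 2: flows [0->3,1=2,1=3,2=3] -> levels [8 6 6 7]
Step 3: flows [0->3,1=2,3->1,3->2] -> levels [7 7 7 6]
Step 4: flows [0->3,1=2,1->3,2->3] -> levels [6 6 6 9]
Step 5: flows [3->0,1=2,3->1,3->2] -> levels [7 7 7 6]
  -> period-2 cycle: step 5 state = step 3 state; never stabilizes
  -> state at step 30: (30-3) mod 2 = 1, same as step 4 -> [6 6 6 9]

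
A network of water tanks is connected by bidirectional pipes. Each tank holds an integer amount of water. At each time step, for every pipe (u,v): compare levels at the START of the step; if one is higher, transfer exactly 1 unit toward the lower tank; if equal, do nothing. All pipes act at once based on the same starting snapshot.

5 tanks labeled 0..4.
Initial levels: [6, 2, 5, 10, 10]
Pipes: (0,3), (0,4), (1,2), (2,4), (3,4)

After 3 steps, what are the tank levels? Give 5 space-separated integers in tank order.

Step 1: flows [3->0,4->0,2->1,4->2,3=4] -> levels [8 3 5 9 8]
Step 2: flows [3->0,0=4,2->1,4->2,3->4] -> levels [9 4 5 7 8]
Step 3: flows [0->3,0->4,2->1,4->2,4->3] -> levels [7 5 5 9 7]

Answer: 7 5 5 9 7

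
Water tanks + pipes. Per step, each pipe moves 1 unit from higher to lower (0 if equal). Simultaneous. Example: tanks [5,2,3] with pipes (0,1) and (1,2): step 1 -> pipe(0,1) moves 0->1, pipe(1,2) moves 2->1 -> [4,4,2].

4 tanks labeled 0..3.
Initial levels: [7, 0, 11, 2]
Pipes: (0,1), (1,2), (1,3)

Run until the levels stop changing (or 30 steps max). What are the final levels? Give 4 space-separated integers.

Answer: 5 4 6 5

Derivation:
Step 1: flows [0->1,2->1,3->1] -> levels [6 3 10 1]
Step 2: flows [0->1,2->1,1->3] -> levels [5 4 9 2]
Step 3: flows [0->1,2->1,1->3] -> levels [4 5 8 3]
Step 4: flows [1->0,2->1,1->3] -> levels [5 4 7 4]
Step 5: flows [0->1,2->1,1=3] -> levels [4 6 6 4]
Step 6: flows [1->0,1=2,1->3] -> levels [5 4 6 5]
Step 7: flows [0->1,2->1,3->1] -> levels [4 7 5 4]
Step 8: flows [1->0,1->2,1->3] -> levels [5 4 6 5]
  -> period-2 cycle: step 8 state = step 6 state; never stabilizes
  -> state at step 30: (30-6) mod 2 = 0, same as step 6 -> [5 4 6 5]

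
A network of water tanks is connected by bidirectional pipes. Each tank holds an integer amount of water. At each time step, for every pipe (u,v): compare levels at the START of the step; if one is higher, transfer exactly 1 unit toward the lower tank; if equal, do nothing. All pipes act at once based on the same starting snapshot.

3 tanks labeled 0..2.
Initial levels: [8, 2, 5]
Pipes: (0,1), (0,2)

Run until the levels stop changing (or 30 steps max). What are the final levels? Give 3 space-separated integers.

Step 1: flows [0->1,0->2] -> levels [6 3 6]
Step 2: flows [0->1,0=2] -> levels [5 4 6]
Step 3: flows [0->1,2->0] -> levels [5 5 5]
Step 4: flows [0=1,0=2] -> levels [5 5 5]
  -> stable (no change)

Answer: 5 5 5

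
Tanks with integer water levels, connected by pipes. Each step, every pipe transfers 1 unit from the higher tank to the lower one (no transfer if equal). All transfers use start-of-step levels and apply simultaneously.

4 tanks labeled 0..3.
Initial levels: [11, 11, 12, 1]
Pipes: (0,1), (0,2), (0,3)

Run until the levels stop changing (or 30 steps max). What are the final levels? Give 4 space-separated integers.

Step 1: flows [0=1,2->0,0->3] -> levels [11 11 11 2]
Step 2: flows [0=1,0=2,0->3] -> levels [10 11 11 3]
Step 3: flows [1->0,2->0,0->3] -> levels [11 10 10 4]
Step 4: flows [0->1,0->2,0->3] -> levels [8 11 11 5]
Step 5: flows [1->0,2->0,0->3] -> levels [9 10 10 6]
Step 6: flows [1->0,2->0,0->3] -> levels [10 9 9 7]
Step 7: flows [0->1,0->2,0->3] -> levels [7 10 10 8]
Step 8: flows [1->0,2->0,3->0] -> levels [10 9 9 7]
  -> period-2 cycle: step 8 state = step 6 state; never stabilizes
  -> state at step 30: (30-6) mod 2 = 0, same as step 6 -> [10 9 9 7]

Answer: 10 9 9 7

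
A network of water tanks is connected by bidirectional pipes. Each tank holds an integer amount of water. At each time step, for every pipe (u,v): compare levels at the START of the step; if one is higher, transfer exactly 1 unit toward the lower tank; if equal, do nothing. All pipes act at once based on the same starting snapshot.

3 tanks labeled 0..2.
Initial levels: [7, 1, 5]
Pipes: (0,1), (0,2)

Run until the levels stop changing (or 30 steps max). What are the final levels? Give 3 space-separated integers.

Step 1: flows [0->1,0->2] -> levels [5 2 6]
Step 2: flows [0->1,2->0] -> levels [5 3 5]
Step 3: flows [0->1,0=2] -> levels [4 4 5]
Step 4: flows [0=1,2->0] -> levels [5 4 4]
Step 5: flows [0->1,0->2] -> levels [3 5 5]
Step 6: flows [1->0,2->0] -> levels [5 4 4]
  -> period-2 cycle: step 6 state = step 4 state; never stabilizes
  -> state at step 30: (30-4) mod 2 = 0, same as step 4 -> [5 4 4]

Answer: 5 4 4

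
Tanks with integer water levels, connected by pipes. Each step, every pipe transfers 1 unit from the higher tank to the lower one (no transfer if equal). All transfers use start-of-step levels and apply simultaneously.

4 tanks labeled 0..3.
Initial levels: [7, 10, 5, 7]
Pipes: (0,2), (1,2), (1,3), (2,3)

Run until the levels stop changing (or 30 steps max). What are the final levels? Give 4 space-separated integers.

Step 1: flows [0->2,1->2,1->3,3->2] -> levels [6 8 8 7]
Step 2: flows [2->0,1=2,1->3,2->3] -> levels [7 7 6 9]
Step 3: flows [0->2,1->2,3->1,3->2] -> levels [6 7 9 7]
Step 4: flows [2->0,2->1,1=3,2->3] -> levels [7 8 6 8]
Step 5: flows [0->2,1->2,1=3,3->2] -> levels [6 7 9 7]
  -> period-2 cycle: step 5 state = step 3 state; never stabilizes
  -> state at step 30: (30-3) mod 2 = 1, same as step 4 -> [7 8 6 8]

Answer: 7 8 6 8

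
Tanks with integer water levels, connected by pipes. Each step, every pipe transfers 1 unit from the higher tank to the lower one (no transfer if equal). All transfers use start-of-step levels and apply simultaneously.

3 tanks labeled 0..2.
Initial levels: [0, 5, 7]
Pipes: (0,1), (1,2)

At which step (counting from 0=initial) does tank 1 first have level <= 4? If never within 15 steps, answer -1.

Step 1: flows [1->0,2->1] -> levels [1 5 6]
Step 2: flows [1->0,2->1] -> levels [2 5 5]
Step 3: flows [1->0,1=2] -> levels [3 4 5]
Tank 1 first reaches <=4 at step 3

Answer: 3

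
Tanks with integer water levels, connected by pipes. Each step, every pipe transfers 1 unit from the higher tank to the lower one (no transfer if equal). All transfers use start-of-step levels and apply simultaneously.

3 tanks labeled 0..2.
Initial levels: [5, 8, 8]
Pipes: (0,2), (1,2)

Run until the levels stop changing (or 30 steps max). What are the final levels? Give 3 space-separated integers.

Step 1: flows [2->0,1=2] -> levels [6 8 7]
Step 2: flows [2->0,1->2] -> levels [7 7 7]
Step 3: flows [0=2,1=2] -> levels [7 7 7]
  -> stable (no change)

Answer: 7 7 7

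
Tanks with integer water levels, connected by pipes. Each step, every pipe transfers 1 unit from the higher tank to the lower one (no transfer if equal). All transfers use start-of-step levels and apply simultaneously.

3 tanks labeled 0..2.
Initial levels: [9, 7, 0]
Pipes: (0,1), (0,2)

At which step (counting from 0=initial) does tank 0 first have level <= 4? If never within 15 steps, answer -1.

Step 1: flows [0->1,0->2] -> levels [7 8 1]
Step 2: flows [1->0,0->2] -> levels [7 7 2]
Step 3: flows [0=1,0->2] -> levels [6 7 3]
Step 4: flows [1->0,0->2] -> levels [6 6 4]
Step 5: flows [0=1,0->2] -> levels [5 6 5]
Step 6: flows [1->0,0=2] -> levels [6 5 5]
Step 7: flows [0->1,0->2] -> levels [4 6 6]
Tank 0 first reaches <=4 at step 7

Answer: 7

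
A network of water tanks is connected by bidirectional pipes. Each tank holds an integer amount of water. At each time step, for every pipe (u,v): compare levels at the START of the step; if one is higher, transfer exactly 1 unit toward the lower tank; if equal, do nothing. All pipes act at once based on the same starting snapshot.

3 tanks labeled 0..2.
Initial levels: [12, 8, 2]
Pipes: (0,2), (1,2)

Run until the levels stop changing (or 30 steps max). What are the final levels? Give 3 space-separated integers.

Answer: 8 8 6

Derivation:
Step 1: flows [0->2,1->2] -> levels [11 7 4]
Step 2: flows [0->2,1->2] -> levels [10 6 6]
Step 3: flows [0->2,1=2] -> levels [9 6 7]
Step 4: flows [0->2,2->1] -> levels [8 7 7]
Step 5: flows [0->2,1=2] -> levels [7 7 8]
Step 6: flows [2->0,2->1] -> levels [8 8 6]
Step 7: flows [0->2,1->2] -> levels [7 7 8]
  -> period-2 cycle: step 7 state = step 5 state; never stabilizes
  -> state at step 30: (30-5) mod 2 = 1, same as step 6 -> [8 8 6]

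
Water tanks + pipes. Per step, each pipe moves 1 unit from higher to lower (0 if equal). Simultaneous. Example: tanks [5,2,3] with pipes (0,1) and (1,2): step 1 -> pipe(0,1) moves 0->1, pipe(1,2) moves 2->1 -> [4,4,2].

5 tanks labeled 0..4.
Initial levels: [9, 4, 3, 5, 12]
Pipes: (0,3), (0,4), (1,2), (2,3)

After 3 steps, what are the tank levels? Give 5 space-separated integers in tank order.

Answer: 9 4 5 6 9

Derivation:
Step 1: flows [0->3,4->0,1->2,3->2] -> levels [9 3 5 5 11]
Step 2: flows [0->3,4->0,2->1,2=3] -> levels [9 4 4 6 10]
Step 3: flows [0->3,4->0,1=2,3->2] -> levels [9 4 5 6 9]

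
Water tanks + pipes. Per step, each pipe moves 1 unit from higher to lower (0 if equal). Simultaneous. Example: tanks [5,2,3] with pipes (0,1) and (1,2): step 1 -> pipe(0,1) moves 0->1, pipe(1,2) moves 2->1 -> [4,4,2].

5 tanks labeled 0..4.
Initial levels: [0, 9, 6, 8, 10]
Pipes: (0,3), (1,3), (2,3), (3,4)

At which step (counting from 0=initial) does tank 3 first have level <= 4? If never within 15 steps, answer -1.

Answer: -1

Derivation:
Step 1: flows [3->0,1->3,3->2,4->3] -> levels [1 8 7 8 9]
Step 2: flows [3->0,1=3,3->2,4->3] -> levels [2 8 8 7 8]
Step 3: flows [3->0,1->3,2->3,4->3] -> levels [3 7 7 9 7]
Step 4: flows [3->0,3->1,3->2,3->4] -> levels [4 8 8 5 8]
Step 5: flows [3->0,1->3,2->3,4->3] -> levels [5 7 7 7 7]
Step 6: flows [3->0,1=3,2=3,3=4] -> levels [6 7 7 6 7]
Step 7: flows [0=3,1->3,2->3,4->3] -> levels [6 6 6 9 6]
Step 8: flows [3->0,3->1,3->2,3->4] -> levels [7 7 7 5 7]
Step 9: flows [0->3,1->3,2->3,4->3] -> levels [6 6 6 9 6]
  -> period-2 cycle (repeats step 7); tank 3 never drops to <=4
Tank 3 never reaches <=4 within 15 steps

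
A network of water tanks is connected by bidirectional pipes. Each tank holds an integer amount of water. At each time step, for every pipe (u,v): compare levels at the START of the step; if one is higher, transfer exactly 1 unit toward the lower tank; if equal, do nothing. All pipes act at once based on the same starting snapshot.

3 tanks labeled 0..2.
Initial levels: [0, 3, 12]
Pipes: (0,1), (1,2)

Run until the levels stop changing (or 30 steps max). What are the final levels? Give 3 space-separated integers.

Answer: 5 5 5

Derivation:
Step 1: flows [1->0,2->1] -> levels [1 3 11]
Step 2: flows [1->0,2->1] -> levels [2 3 10]
Step 3: flows [1->0,2->1] -> levels [3 3 9]
Step 4: flows [0=1,2->1] -> levels [3 4 8]
Step 5: flows [1->0,2->1] -> levels [4 4 7]
Step 6: flows [0=1,2->1] -> levels [4 5 6]
Step 7: flows [1->0,2->1] -> levels [5 5 5]
Step 8: flows [0=1,1=2] -> levels [5 5 5]
  -> stable (no change)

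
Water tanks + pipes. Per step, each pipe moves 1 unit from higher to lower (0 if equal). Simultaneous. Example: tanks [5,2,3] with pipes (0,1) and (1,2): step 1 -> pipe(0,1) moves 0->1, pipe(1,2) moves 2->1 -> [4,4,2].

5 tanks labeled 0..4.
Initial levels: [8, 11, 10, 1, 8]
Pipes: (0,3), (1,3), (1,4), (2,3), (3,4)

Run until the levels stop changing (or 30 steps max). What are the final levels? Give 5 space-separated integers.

Answer: 6 7 8 9 8

Derivation:
Step 1: flows [0->3,1->3,1->4,2->3,4->3] -> levels [7 9 9 5 8]
Step 2: flows [0->3,1->3,1->4,2->3,4->3] -> levels [6 7 8 9 8]
Step 3: flows [3->0,3->1,4->1,3->2,3->4] -> levels [7 9 9 5 8]
  -> period-2 cycle: step 3 state = step 1 state; never stabilizes
  -> state at step 30: (30-1) mod 2 = 1, same as step 2 -> [6 7 8 9 8]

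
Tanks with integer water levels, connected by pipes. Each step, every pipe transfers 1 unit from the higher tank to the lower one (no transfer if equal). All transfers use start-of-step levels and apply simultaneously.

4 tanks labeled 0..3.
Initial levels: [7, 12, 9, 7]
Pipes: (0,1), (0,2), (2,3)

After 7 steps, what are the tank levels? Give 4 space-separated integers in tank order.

Step 1: flows [1->0,2->0,2->3] -> levels [9 11 7 8]
Step 2: flows [1->0,0->2,3->2] -> levels [9 10 9 7]
Step 3: flows [1->0,0=2,2->3] -> levels [10 9 8 8]
Step 4: flows [0->1,0->2,2=3] -> levels [8 10 9 8]
Step 5: flows [1->0,2->0,2->3] -> levels [10 9 7 9]
Step 6: flows [0->1,0->2,3->2] -> levels [8 10 9 8]
  -> period-2 cycle: step 6 state = step 4 state
  -> state at step 7: (7-4) mod 2 = 1, same as step 5 -> [10 9 7 9]

Answer: 10 9 7 9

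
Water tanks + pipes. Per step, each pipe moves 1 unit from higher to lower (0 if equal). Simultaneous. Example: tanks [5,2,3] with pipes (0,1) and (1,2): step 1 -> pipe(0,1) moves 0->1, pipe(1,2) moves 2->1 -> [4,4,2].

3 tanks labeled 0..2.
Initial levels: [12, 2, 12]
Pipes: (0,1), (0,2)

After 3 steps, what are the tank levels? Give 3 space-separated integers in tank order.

Answer: 10 5 11

Derivation:
Step 1: flows [0->1,0=2] -> levels [11 3 12]
Step 2: flows [0->1,2->0] -> levels [11 4 11]
Step 3: flows [0->1,0=2] -> levels [10 5 11]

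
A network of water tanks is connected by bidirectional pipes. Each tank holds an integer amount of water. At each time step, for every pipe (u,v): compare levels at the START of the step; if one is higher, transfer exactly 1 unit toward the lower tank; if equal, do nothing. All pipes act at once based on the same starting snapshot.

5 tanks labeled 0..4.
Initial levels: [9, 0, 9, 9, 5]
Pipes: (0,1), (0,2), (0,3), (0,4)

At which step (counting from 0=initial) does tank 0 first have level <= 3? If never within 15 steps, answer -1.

Answer: -1

Derivation:
Step 1: flows [0->1,0=2,0=3,0->4] -> levels [7 1 9 9 6]
Step 2: flows [0->1,2->0,3->0,0->4] -> levels [7 2 8 8 7]
Step 3: flows [0->1,2->0,3->0,0=4] -> levels [8 3 7 7 7]
Step 4: flows [0->1,0->2,0->3,0->4] -> levels [4 4 8 8 8]
Step 5: flows [0=1,2->0,3->0,4->0] -> levels [7 4 7 7 7]
Step 6: flows [0->1,0=2,0=3,0=4] -> levels [6 5 7 7 7]
Step 7: flows [0->1,2->0,3->0,4->0] -> levels [8 6 6 6 6]
Step 8: flows [0->1,0->2,0->3,0->4] -> levels [4 7 7 7 7]
Step 9: flows [1->0,2->0,3->0,4->0] -> levels [8 6 6 6 6]
  -> period-2 cycle (repeats step 7); tank 0 never drops to <=3
Tank 0 never reaches <=3 within 15 steps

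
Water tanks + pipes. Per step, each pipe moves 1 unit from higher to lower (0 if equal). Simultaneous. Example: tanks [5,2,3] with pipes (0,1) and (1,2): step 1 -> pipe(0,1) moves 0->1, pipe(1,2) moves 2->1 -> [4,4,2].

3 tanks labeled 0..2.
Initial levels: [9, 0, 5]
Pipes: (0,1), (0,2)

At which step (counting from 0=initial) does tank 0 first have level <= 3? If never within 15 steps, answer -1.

Step 1: flows [0->1,0->2] -> levels [7 1 6]
Step 2: flows [0->1,0->2] -> levels [5 2 7]
Step 3: flows [0->1,2->0] -> levels [5 3 6]
Step 4: flows [0->1,2->0] -> levels [5 4 5]
Step 5: flows [0->1,0=2] -> levels [4 5 5]
Step 6: flows [1->0,2->0] -> levels [6 4 4]
Step 7: flows [0->1,0->2] -> levels [4 5 5]
  -> period-2 cycle (repeats step 5); tank 0 never drops to <=3
Tank 0 never reaches <=3 within 15 steps

Answer: -1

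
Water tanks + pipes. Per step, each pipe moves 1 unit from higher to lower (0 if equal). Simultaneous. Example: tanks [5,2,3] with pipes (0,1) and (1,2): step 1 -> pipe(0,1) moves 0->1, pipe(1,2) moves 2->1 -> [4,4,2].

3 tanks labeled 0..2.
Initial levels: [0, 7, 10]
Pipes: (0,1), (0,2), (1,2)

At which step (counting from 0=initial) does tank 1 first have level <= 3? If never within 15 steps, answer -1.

Step 1: flows [1->0,2->0,2->1] -> levels [2 7 8]
Step 2: flows [1->0,2->0,2->1] -> levels [4 7 6]
Step 3: flows [1->0,2->0,1->2] -> levels [6 5 6]
Step 4: flows [0->1,0=2,2->1] -> levels [5 7 5]
Step 5: flows [1->0,0=2,1->2] -> levels [6 5 6]
  -> period-2 cycle (repeats step 3); tank 1 never drops to <=3
Tank 1 never reaches <=3 within 15 steps

Answer: -1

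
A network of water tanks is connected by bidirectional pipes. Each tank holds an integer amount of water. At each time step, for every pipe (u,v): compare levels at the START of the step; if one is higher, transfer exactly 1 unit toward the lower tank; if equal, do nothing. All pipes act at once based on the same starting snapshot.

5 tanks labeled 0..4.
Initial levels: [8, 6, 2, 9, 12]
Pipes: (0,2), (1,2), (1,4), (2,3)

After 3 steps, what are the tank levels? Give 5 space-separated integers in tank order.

Step 1: flows [0->2,1->2,4->1,3->2] -> levels [7 6 5 8 11]
Step 2: flows [0->2,1->2,4->1,3->2] -> levels [6 6 8 7 10]
Step 3: flows [2->0,2->1,4->1,2->3] -> levels [7 8 5 8 9]

Answer: 7 8 5 8 9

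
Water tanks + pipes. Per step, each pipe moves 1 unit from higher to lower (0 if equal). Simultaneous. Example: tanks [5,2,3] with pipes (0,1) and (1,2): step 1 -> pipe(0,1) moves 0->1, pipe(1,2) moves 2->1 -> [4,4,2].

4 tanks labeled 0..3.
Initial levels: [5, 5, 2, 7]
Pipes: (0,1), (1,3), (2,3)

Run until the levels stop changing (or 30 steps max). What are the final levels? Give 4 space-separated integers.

Answer: 6 4 4 5

Derivation:
Step 1: flows [0=1,3->1,3->2] -> levels [5 6 3 5]
Step 2: flows [1->0,1->3,3->2] -> levels [6 4 4 5]
Step 3: flows [0->1,3->1,3->2] -> levels [5 6 5 3]
Step 4: flows [1->0,1->3,2->3] -> levels [6 4 4 5]
  -> period-2 cycle: step 4 state = step 2 state; never stabilizes
  -> state at step 30: (30-2) mod 2 = 0, same as step 2 -> [6 4 4 5]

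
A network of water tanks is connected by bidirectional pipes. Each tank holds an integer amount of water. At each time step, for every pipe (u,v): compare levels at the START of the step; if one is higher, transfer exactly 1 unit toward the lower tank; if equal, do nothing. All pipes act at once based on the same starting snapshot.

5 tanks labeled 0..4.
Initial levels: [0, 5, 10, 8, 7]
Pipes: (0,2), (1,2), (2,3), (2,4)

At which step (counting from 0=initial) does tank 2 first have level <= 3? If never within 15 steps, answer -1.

Step 1: flows [2->0,2->1,2->3,2->4] -> levels [1 6 6 9 8]
Step 2: flows [2->0,1=2,3->2,4->2] -> levels [2 6 7 8 7]
Step 3: flows [2->0,2->1,3->2,2=4] -> levels [3 7 6 7 7]
Step 4: flows [2->0,1->2,3->2,4->2] -> levels [4 6 8 6 6]
Step 5: flows [2->0,2->1,2->3,2->4] -> levels [5 7 4 7 7]
Step 6: flows [0->2,1->2,3->2,4->2] -> levels [4 6 8 6 6]
  -> period-2 cycle (repeats step 4); tank 2 never drops to <=3
Tank 2 never reaches <=3 within 15 steps

Answer: -1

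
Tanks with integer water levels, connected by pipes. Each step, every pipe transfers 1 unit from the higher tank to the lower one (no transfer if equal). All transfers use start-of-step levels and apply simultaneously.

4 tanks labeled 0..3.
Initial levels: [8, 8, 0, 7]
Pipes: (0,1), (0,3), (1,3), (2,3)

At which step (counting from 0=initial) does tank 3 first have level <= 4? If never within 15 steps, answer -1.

Answer: 5

Derivation:
Step 1: flows [0=1,0->3,1->3,3->2] -> levels [7 7 1 8]
Step 2: flows [0=1,3->0,3->1,3->2] -> levels [8 8 2 5]
Step 3: flows [0=1,0->3,1->3,3->2] -> levels [7 7 3 6]
Step 4: flows [0=1,0->3,1->3,3->2] -> levels [6 6 4 7]
Step 5: flows [0=1,3->0,3->1,3->2] -> levels [7 7 5 4]
Tank 3 first reaches <=4 at step 5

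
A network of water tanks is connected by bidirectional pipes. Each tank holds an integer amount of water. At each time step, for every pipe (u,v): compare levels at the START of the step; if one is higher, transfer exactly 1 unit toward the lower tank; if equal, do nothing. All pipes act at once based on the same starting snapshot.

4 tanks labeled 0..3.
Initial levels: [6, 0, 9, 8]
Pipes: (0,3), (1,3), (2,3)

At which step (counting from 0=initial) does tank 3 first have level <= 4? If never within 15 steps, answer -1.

Answer: 5

Derivation:
Step 1: flows [3->0,3->1,2->3] -> levels [7 1 8 7]
Step 2: flows [0=3,3->1,2->3] -> levels [7 2 7 7]
Step 3: flows [0=3,3->1,2=3] -> levels [7 3 7 6]
Step 4: flows [0->3,3->1,2->3] -> levels [6 4 6 7]
Step 5: flows [3->0,3->1,3->2] -> levels [7 5 7 4]
Tank 3 first reaches <=4 at step 5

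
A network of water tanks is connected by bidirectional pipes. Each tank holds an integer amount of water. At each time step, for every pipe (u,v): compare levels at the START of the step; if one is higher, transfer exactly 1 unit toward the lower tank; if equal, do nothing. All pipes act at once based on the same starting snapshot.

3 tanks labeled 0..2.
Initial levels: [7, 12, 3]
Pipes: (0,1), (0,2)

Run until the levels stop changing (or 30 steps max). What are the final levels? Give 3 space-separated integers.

Answer: 6 8 8

Derivation:
Step 1: flows [1->0,0->2] -> levels [7 11 4]
Step 2: flows [1->0,0->2] -> levels [7 10 5]
Step 3: flows [1->0,0->2] -> levels [7 9 6]
Step 4: flows [1->0,0->2] -> levels [7 8 7]
Step 5: flows [1->0,0=2] -> levels [8 7 7]
Step 6: flows [0->1,0->2] -> levels [6 8 8]
Step 7: flows [1->0,2->0] -> levels [8 7 7]
  -> period-2 cycle: step 7 state = step 5 state; never stabilizes
  -> state at step 30: (30-5) mod 2 = 1, same as step 6 -> [6 8 8]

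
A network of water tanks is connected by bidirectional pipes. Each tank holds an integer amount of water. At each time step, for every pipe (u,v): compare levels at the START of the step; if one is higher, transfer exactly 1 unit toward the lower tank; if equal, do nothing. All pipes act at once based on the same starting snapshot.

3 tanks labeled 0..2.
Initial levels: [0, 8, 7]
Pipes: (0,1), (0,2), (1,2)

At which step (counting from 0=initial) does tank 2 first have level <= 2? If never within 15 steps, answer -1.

Answer: -1

Derivation:
Step 1: flows [1->0,2->0,1->2] -> levels [2 6 7]
Step 2: flows [1->0,2->0,2->1] -> levels [4 6 5]
Step 3: flows [1->0,2->0,1->2] -> levels [6 4 5]
Step 4: flows [0->1,0->2,2->1] -> levels [4 6 5]
  -> period-2 cycle (repeats step 2); tank 2 never drops to <=2
Tank 2 never reaches <=2 within 15 steps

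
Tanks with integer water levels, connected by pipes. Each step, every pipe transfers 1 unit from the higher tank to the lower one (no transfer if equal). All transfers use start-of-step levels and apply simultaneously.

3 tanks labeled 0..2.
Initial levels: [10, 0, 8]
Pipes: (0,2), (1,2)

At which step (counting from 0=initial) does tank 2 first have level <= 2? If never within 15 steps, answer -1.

Step 1: flows [0->2,2->1] -> levels [9 1 8]
Step 2: flows [0->2,2->1] -> levels [8 2 8]
Step 3: flows [0=2,2->1] -> levels [8 3 7]
Step 4: flows [0->2,2->1] -> levels [7 4 7]
Step 5: flows [0=2,2->1] -> levels [7 5 6]
Step 6: flows [0->2,2->1] -> levels [6 6 6]
Step 7: flows [0=2,1=2] -> levels [6 6 6]
  -> stable; tank 2 stays at 6 > 2
Tank 2 never reaches <=2 within 15 steps

Answer: -1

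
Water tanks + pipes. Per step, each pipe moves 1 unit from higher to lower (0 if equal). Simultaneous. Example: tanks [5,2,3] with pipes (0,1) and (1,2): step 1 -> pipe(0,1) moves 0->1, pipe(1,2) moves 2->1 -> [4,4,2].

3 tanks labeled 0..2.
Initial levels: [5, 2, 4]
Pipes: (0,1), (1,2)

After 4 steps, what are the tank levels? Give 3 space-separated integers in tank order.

Answer: 4 3 4

Derivation:
Step 1: flows [0->1,2->1] -> levels [4 4 3]
Step 2: flows [0=1,1->2] -> levels [4 3 4]
Step 3: flows [0->1,2->1] -> levels [3 5 3]
Step 4: flows [1->0,1->2] -> levels [4 3 4]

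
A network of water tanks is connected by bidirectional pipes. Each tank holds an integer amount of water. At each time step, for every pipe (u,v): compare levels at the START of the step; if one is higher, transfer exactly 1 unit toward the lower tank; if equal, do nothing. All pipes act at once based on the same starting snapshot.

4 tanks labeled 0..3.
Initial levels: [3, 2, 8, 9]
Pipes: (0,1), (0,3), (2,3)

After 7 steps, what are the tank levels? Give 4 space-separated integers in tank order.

Answer: 4 6 5 7

Derivation:
Step 1: flows [0->1,3->0,3->2] -> levels [3 3 9 7]
Step 2: flows [0=1,3->0,2->3] -> levels [4 3 8 7]
Step 3: flows [0->1,3->0,2->3] -> levels [4 4 7 7]
Step 4: flows [0=1,3->0,2=3] -> levels [5 4 7 6]
Step 5: flows [0->1,3->0,2->3] -> levels [5 5 6 6]
Step 6: flows [0=1,3->0,2=3] -> levels [6 5 6 5]
Step 7: flows [0->1,0->3,2->3] -> levels [4 6 5 7]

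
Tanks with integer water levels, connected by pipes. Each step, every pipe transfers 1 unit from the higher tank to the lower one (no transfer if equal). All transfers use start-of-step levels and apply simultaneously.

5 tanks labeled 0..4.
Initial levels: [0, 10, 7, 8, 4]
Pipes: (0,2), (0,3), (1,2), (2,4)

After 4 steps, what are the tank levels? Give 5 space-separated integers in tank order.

Step 1: flows [2->0,3->0,1->2,2->4] -> levels [2 9 6 7 5]
Step 2: flows [2->0,3->0,1->2,2->4] -> levels [4 8 5 6 6]
Step 3: flows [2->0,3->0,1->2,4->2] -> levels [6 7 6 5 5]
Step 4: flows [0=2,0->3,1->2,2->4] -> levels [5 6 6 6 6]

Answer: 5 6 6 6 6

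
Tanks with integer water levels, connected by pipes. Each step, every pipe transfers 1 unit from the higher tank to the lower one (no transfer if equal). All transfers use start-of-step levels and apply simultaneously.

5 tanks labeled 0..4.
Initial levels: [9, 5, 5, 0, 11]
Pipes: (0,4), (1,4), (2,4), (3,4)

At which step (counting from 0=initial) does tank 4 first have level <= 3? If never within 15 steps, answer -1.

Step 1: flows [4->0,4->1,4->2,4->3] -> levels [10 6 6 1 7]
Step 2: flows [0->4,4->1,4->2,4->3] -> levels [9 7 7 2 5]
Step 3: flows [0->4,1->4,2->4,4->3] -> levels [8 6 6 3 7]
Step 4: flows [0->4,4->1,4->2,4->3] -> levels [7 7 7 4 5]
Step 5: flows [0->4,1->4,2->4,4->3] -> levels [6 6 6 5 7]
Step 6: flows [4->0,4->1,4->2,4->3] -> levels [7 7 7 6 3]
Tank 4 first reaches <=3 at step 6

Answer: 6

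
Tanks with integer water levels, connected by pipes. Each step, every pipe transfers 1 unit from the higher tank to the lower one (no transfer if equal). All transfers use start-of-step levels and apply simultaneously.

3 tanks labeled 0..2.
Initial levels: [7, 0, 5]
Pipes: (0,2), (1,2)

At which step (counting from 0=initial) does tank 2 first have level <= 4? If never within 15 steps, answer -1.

Answer: 3

Derivation:
Step 1: flows [0->2,2->1] -> levels [6 1 5]
Step 2: flows [0->2,2->1] -> levels [5 2 5]
Step 3: flows [0=2,2->1] -> levels [5 3 4]
Tank 2 first reaches <=4 at step 3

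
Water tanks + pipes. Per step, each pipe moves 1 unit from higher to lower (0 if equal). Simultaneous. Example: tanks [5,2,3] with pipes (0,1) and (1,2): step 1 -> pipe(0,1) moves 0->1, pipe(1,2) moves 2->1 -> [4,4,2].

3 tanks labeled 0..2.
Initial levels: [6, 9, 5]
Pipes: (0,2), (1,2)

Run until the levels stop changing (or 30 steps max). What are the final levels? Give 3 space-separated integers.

Step 1: flows [0->2,1->2] -> levels [5 8 7]
Step 2: flows [2->0,1->2] -> levels [6 7 7]
Step 3: flows [2->0,1=2] -> levels [7 7 6]
Step 4: flows [0->2,1->2] -> levels [6 6 8]
Step 5: flows [2->0,2->1] -> levels [7 7 6]
  -> period-2 cycle: step 5 state = step 3 state; never stabilizes
  -> state at step 30: (30-3) mod 2 = 1, same as step 4 -> [6 6 8]

Answer: 6 6 8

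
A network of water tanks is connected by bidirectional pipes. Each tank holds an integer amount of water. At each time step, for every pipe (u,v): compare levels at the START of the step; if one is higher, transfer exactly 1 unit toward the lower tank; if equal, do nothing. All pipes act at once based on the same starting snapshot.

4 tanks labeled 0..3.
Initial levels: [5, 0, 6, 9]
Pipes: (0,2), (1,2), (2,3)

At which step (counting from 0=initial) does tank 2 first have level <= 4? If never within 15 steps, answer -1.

Step 1: flows [2->0,2->1,3->2] -> levels [6 1 5 8]
Step 2: flows [0->2,2->1,3->2] -> levels [5 2 6 7]
Step 3: flows [2->0,2->1,3->2] -> levels [6 3 5 6]
Step 4: flows [0->2,2->1,3->2] -> levels [5 4 6 5]
Step 5: flows [2->0,2->1,2->3] -> levels [6 5 3 6]
Tank 2 first reaches <=4 at step 5

Answer: 5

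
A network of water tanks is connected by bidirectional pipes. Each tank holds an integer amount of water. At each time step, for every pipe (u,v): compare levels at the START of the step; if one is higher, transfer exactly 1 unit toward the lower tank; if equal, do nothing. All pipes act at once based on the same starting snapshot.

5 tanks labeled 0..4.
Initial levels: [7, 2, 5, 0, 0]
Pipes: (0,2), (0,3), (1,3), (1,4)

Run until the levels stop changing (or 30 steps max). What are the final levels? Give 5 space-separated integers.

Step 1: flows [0->2,0->3,1->3,1->4] -> levels [5 0 6 2 1]
Step 2: flows [2->0,0->3,3->1,4->1] -> levels [5 2 5 2 0]
Step 3: flows [0=2,0->3,1=3,1->4] -> levels [4 1 5 3 1]
Step 4: flows [2->0,0->3,3->1,1=4] -> levels [4 2 4 3 1]
Step 5: flows [0=2,0->3,3->1,1->4] -> levels [3 2 4 3 2]
Step 6: flows [2->0,0=3,3->1,1=4] -> levels [4 3 3 2 2]
Step 7: flows [0->2,0->3,1->3,1->4] -> levels [2 1 4 4 3]
Step 8: flows [2->0,3->0,3->1,4->1] -> levels [4 3 3 2 2]
  -> period-2 cycle: step 8 state = step 6 state; never stabilizes
  -> state at step 30: (30-6) mod 2 = 0, same as step 6 -> [4 3 3 2 2]

Answer: 4 3 3 2 2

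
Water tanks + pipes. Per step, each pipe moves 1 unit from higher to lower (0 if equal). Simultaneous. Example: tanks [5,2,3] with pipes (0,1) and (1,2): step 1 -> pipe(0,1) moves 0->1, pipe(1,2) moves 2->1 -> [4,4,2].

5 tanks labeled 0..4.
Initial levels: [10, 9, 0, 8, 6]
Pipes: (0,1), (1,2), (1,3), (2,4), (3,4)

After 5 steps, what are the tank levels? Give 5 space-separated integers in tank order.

Step 1: flows [0->1,1->2,1->3,4->2,3->4] -> levels [9 8 2 8 6]
Step 2: flows [0->1,1->2,1=3,4->2,3->4] -> levels [8 8 4 7 6]
Step 3: flows [0=1,1->2,1->3,4->2,3->4] -> levels [8 6 6 7 6]
Step 4: flows [0->1,1=2,3->1,2=4,3->4] -> levels [7 8 6 5 7]
Step 5: flows [1->0,1->2,1->3,4->2,4->3] -> levels [8 5 8 7 5]

Answer: 8 5 8 7 5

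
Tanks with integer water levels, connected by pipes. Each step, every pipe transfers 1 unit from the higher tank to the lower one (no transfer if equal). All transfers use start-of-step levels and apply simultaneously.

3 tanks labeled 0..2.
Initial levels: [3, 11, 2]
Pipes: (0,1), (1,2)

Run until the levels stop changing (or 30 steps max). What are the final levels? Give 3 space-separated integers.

Answer: 5 6 5

Derivation:
Step 1: flows [1->0,1->2] -> levels [4 9 3]
Step 2: flows [1->0,1->2] -> levels [5 7 4]
Step 3: flows [1->0,1->2] -> levels [6 5 5]
Step 4: flows [0->1,1=2] -> levels [5 6 5]
Step 5: flows [1->0,1->2] -> levels [6 4 6]
Step 6: flows [0->1,2->1] -> levels [5 6 5]
  -> period-2 cycle: step 6 state = step 4 state; never stabilizes
  -> state at step 30: (30-4) mod 2 = 0, same as step 4 -> [5 6 5]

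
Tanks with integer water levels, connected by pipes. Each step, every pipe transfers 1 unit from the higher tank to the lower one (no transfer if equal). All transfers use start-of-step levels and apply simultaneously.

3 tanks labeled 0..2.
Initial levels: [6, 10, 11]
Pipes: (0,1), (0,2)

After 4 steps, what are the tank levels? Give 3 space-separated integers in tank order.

Step 1: flows [1->0,2->0] -> levels [8 9 10]
Step 2: flows [1->0,2->0] -> levels [10 8 9]
Step 3: flows [0->1,0->2] -> levels [8 9 10]
  -> period-2 cycle: step 3 state = step 1 state
  -> state at step 4: (4-1) mod 2 = 1, same as step 2 -> [10 8 9]

Answer: 10 8 9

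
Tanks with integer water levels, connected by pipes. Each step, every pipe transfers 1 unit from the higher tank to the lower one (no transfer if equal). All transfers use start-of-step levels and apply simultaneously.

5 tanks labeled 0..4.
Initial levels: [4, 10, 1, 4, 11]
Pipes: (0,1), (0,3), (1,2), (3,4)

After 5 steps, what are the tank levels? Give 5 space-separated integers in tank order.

Answer: 6 6 5 6 7

Derivation:
Step 1: flows [1->0,0=3,1->2,4->3] -> levels [5 8 2 5 10]
Step 2: flows [1->0,0=3,1->2,4->3] -> levels [6 6 3 6 9]
Step 3: flows [0=1,0=3,1->2,4->3] -> levels [6 5 4 7 8]
Step 4: flows [0->1,3->0,1->2,4->3] -> levels [6 5 5 7 7]
Step 5: flows [0->1,3->0,1=2,3=4] -> levels [6 6 5 6 7]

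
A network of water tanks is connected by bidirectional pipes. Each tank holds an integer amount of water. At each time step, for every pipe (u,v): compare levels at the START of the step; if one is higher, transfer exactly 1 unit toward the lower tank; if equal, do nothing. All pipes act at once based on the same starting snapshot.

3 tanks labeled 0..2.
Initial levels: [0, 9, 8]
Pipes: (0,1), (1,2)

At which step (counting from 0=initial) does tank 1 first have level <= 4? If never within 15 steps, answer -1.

Step 1: flows [1->0,1->2] -> levels [1 7 9]
Step 2: flows [1->0,2->1] -> levels [2 7 8]
Step 3: flows [1->0,2->1] -> levels [3 7 7]
Step 4: flows [1->0,1=2] -> levels [4 6 7]
Step 5: flows [1->0,2->1] -> levels [5 6 6]
Step 6: flows [1->0,1=2] -> levels [6 5 6]
Step 7: flows [0->1,2->1] -> levels [5 7 5]
Step 8: flows [1->0,1->2] -> levels [6 5 6]
  -> period-2 cycle (repeats step 6); tank 1 never drops to <=4
Tank 1 never reaches <=4 within 15 steps

Answer: -1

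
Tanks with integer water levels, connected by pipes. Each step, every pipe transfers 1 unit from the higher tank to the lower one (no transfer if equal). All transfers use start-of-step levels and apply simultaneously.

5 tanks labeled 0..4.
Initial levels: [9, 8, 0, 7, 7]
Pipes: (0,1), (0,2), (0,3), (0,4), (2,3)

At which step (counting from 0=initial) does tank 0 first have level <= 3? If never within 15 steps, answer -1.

Answer: -1

Derivation:
Step 1: flows [0->1,0->2,0->3,0->4,3->2] -> levels [5 9 2 7 8]
Step 2: flows [1->0,0->2,3->0,4->0,3->2] -> levels [7 8 4 5 7]
Step 3: flows [1->0,0->2,0->3,0=4,3->2] -> levels [6 7 6 5 7]
Step 4: flows [1->0,0=2,0->3,4->0,2->3] -> levels [7 6 5 7 6]
Step 5: flows [0->1,0->2,0=3,0->4,3->2] -> levels [4 7 7 6 7]
Step 6: flows [1->0,2->0,3->0,4->0,2->3] -> levels [8 6 5 6 6]
Step 7: flows [0->1,0->2,0->3,0->4,3->2] -> levels [4 7 7 6 7]
  -> period-2 cycle (repeats step 5); tank 0 never drops to <=3
Tank 0 never reaches <=3 within 15 steps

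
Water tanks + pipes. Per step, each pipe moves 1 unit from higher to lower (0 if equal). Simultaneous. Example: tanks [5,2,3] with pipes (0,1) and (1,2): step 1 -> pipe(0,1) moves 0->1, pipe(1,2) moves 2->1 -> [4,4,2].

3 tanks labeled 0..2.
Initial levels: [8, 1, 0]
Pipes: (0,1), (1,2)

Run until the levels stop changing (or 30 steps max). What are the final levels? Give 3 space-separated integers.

Answer: 3 3 3

Derivation:
Step 1: flows [0->1,1->2] -> levels [7 1 1]
Step 2: flows [0->1,1=2] -> levels [6 2 1]
Step 3: flows [0->1,1->2] -> levels [5 2 2]
Step 4: flows [0->1,1=2] -> levels [4 3 2]
Step 5: flows [0->1,1->2] -> levels [3 3 3]
Step 6: flows [0=1,1=2] -> levels [3 3 3]
  -> stable (no change)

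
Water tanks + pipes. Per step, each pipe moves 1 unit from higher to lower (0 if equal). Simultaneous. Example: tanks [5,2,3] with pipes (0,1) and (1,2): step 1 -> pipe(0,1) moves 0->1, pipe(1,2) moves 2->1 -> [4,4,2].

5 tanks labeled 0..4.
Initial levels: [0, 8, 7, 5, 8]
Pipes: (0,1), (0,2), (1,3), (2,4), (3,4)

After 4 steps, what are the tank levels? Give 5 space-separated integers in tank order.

Step 1: flows [1->0,2->0,1->3,4->2,4->3] -> levels [2 6 7 7 6]
Step 2: flows [1->0,2->0,3->1,2->4,3->4] -> levels [4 6 5 5 8]
Step 3: flows [1->0,2->0,1->3,4->2,4->3] -> levels [6 4 5 7 6]
Step 4: flows [0->1,0->2,3->1,4->2,3->4] -> levels [4 6 7 5 6]

Answer: 4 6 7 5 6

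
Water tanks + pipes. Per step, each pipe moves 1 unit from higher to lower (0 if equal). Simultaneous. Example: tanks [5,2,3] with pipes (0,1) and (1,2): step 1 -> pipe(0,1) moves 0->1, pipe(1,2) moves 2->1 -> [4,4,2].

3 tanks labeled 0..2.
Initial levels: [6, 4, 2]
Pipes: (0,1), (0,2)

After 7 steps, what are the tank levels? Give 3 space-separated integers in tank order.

Step 1: flows [0->1,0->2] -> levels [4 5 3]
Step 2: flows [1->0,0->2] -> levels [4 4 4]
Step 3: flows [0=1,0=2] -> levels [4 4 4]
  -> stable; steps 4..7 unchanged -> [4 4 4]

Answer: 4 4 4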